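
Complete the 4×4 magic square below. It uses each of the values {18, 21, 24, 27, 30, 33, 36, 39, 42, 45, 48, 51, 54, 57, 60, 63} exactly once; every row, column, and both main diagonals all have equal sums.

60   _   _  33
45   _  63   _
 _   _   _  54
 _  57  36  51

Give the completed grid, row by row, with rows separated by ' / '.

The 16 entries sum to 648, so each line sums to 648/4 = 162.
Row 4 must total 162; the given cells sum to 144, so (4,1) = 18.
Using column 1: 60 + 45 + 18 + ? → (3,1) = 162 − 123 = 39.
Column 4: 33 + 54 + 51 + ? = 162, so (2,4) = 24.
Anti-diagonal must total 162; the given cells sum to 114, so (3,2) = 48.
Using row 2: 45 + 63 + 24 + ? → (2,2) = 162 − 132 = 30.
Row 3 must total 162; the given cells sum to 141, so (3,3) = 21.
Column 2 needs 162; the known cells sum to 135, so (1,2) = 27.
Column 3 must total 162; the given cells sum to 120, so (1,3) = 42.

60 27 42 33 / 45 30 63 24 / 39 48 21 54 / 18 57 36 51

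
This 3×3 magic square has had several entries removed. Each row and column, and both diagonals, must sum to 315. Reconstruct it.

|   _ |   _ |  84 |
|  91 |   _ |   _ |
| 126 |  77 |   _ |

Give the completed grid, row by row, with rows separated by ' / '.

98 133 84 / 91 105 119 / 126 77 112

From row 3, 315 − (126 + 77) gives (3,3) = 112.
The remaining cell in column 1 is (1,1) = 315 − 217 = 98.
Column 3: 84 + 112 + ? = 315, so (2,3) = 119.
From main diagonal, 315 − (98 + 112) gives (2,2) = 105.
Row 1 must total 315; the given cells sum to 182, so (1,2) = 133.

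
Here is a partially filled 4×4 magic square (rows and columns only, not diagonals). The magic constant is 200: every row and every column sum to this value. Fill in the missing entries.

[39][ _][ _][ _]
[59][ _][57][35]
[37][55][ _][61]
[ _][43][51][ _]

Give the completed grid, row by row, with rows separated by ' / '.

39 53 45 63 / 59 49 57 35 / 37 55 47 61 / 65 43 51 41

From row 2, 200 − (59 + 57 + 35) gives (2,2) = 49.
The remaining cell in row 3 is (3,3) = 200 − 153 = 47.
From column 1, 200 − (39 + 59 + 37) gives (4,1) = 65.
Column 2 must total 200; the given cells sum to 147, so (1,2) = 53.
Column 3 must total 200; the given cells sum to 155, so (1,3) = 45.
Row 1: 39 + 53 + 45 + ? = 200, so (1,4) = 63.
Using row 4: 65 + 43 + 51 + ? → (4,4) = 200 − 159 = 41.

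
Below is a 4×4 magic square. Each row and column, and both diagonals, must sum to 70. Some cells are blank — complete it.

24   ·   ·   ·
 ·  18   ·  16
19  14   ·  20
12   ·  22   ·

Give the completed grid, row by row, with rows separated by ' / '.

Using row 3: 19 + 14 + 20 + ? → (3,3) = 70 − 53 = 17.
Column 1 must total 70; the given cells sum to 55, so (2,1) = 15.
Main diagonal needs 70; the known cells sum to 59, so (4,4) = 11.
Row 2 needs 70; the known cells sum to 49, so (2,3) = 21.
From row 4, 70 − (12 + 22 + 11) gives (4,2) = 25.
Using column 2: 18 + 14 + 25 + ? → (1,2) = 70 − 57 = 13.
The remaining cell in column 3 is (1,3) = 70 − 60 = 10.
Column 4: 16 + 20 + 11 + ? = 70, so (1,4) = 23.

24 13 10 23 / 15 18 21 16 / 19 14 17 20 / 12 25 22 11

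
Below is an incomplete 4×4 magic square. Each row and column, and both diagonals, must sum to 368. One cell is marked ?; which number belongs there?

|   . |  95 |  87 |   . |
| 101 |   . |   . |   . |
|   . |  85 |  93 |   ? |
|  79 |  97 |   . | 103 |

83

Row 4: 79 + 97 + 103 + ? = 368, so (4,3) = 89.
From column 2, 368 − (95 + 85 + 97) gives (2,2) = 91.
Column 3 must total 368; the given cells sum to 269, so (2,3) = 99.
Main diagonal must total 368; the given cells sum to 287, so (1,1) = 81.
Anti-diagonal needs 368; the known cells sum to 263, so (1,4) = 105.
Row 2 needs 368; the known cells sum to 291, so (2,4) = 77.
From column 1, 368 − (81 + 101 + 79) gives (3,1) = 107.
From column 4, 368 − (105 + 77 + 103) gives (3,4) = 83.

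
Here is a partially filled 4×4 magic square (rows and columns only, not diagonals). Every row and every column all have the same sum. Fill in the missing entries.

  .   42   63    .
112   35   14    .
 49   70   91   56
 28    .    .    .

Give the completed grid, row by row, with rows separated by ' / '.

77 42 63 84 / 112 35 14 105 / 49 70 91 56 / 28 119 98 21

Row 3 is already complete: 49 + 70 + 91 + 56 = 266, so that is the magic constant.
Row 2 needs 266; the known cells sum to 161, so (2,4) = 105.
Column 1 needs 266; the known cells sum to 189, so (1,1) = 77.
The remaining cell in column 2 is (4,2) = 266 − 147 = 119.
Column 3 must total 266; the given cells sum to 168, so (4,3) = 98.
From row 1, 266 − (77 + 42 + 63) gives (1,4) = 84.
Row 4 must total 266; the given cells sum to 245, so (4,4) = 21.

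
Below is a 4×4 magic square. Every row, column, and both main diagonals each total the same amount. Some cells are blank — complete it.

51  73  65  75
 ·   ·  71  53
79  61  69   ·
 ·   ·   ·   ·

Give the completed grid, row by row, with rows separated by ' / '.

51 73 65 75 / 77 63 71 53 / 79 61 69 55 / 57 67 59 81

Row 1 is already complete: 51 + 73 + 65 + 75 = 264, so that is the magic constant.
From row 3, 264 − (79 + 61 + 69) gives (3,4) = 55.
Column 3 must total 264; the given cells sum to 205, so (4,3) = 59.
Column 4 must total 264; the given cells sum to 183, so (4,4) = 81.
Main diagonal must total 264; the given cells sum to 201, so (2,2) = 63.
Anti-diagonal: 75 + 71 + 61 + ? = 264, so (4,1) = 57.
Row 2 needs 264; the known cells sum to 187, so (2,1) = 77.
Row 4 needs 264; the known cells sum to 197, so (4,2) = 67.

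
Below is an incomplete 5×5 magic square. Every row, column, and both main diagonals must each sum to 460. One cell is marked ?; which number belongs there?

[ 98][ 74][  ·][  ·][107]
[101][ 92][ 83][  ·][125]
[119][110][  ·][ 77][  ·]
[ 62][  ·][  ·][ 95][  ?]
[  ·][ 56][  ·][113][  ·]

Using row 2: 101 + 92 + 83 + 125 + ? → (2,4) = 460 − 401 = 59.
From column 1, 460 − (98 + 101 + 119 + 62) gives (5,1) = 80.
Using column 2: 74 + 92 + 110 + 56 + ? → (4,2) = 460 − 332 = 128.
The remaining cell in column 4 is (1,4) = 460 − 344 = 116.
Anti-diagonal must total 460; the given cells sum to 374, so (3,3) = 86.
The remaining cell in row 1 is (1,3) = 460 − 395 = 65.
The remaining cell in row 3 is (3,5) = 460 − 392 = 68.
The remaining cell in main diagonal is (5,5) = 460 − 371 = 89.
From row 5, 460 − (80 + 56 + 113 + 89) gives (5,3) = 122.
Column 3 must total 460; the given cells sum to 356, so (4,3) = 104.
Column 5 needs 460; the known cells sum to 389, so (4,5) = 71.

71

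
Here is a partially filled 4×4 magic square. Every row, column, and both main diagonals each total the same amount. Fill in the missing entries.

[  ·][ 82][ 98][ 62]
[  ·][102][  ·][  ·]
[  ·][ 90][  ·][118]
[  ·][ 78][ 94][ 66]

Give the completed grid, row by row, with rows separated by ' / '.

Column 2 is already complete: 82 + 102 + 90 + 78 = 352, so that is the magic constant.
Row 1: 82 + 98 + 62 + ? = 352, so (1,1) = 110.
The remaining cell in row 4 is (4,1) = 352 − 238 = 114.
Column 4: 62 + 118 + 66 + ? = 352, so (2,4) = 106.
Using main diagonal: 110 + 102 + 66 + ? → (3,3) = 352 − 278 = 74.
Anti-diagonal needs 352; the known cells sum to 266, so (2,3) = 86.
Row 2 needs 352; the known cells sum to 294, so (2,1) = 58.
From row 3, 352 − (90 + 74 + 118) gives (3,1) = 70.

110 82 98 62 / 58 102 86 106 / 70 90 74 118 / 114 78 94 66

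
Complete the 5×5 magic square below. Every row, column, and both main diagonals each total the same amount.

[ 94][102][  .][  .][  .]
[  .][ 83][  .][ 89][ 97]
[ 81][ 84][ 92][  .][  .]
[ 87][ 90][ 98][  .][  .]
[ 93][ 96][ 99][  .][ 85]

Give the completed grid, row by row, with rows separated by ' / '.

94 102 80 88 91 / 100 83 86 89 97 / 81 84 92 95 103 / 87 90 98 101 79 / 93 96 99 82 85

Column 2 is already complete: 102 + 83 + 84 + 90 + 96 = 455, so that is the magic constant.
Row 5 must total 455; the given cells sum to 373, so (5,4) = 82.
Column 1: 94 + 81 + 87 + 93 + ? = 455, so (2,1) = 100.
Using main diagonal: 94 + 83 + 92 + 85 + ? → (4,4) = 455 − 354 = 101.
From anti-diagonal, 455 − (89 + 92 + 90 + 93) gives (1,5) = 91.
Row 2: 100 + 83 + 89 + 97 + ? = 455, so (2,3) = 86.
From row 4, 455 − (87 + 90 + 98 + 101) gives (4,5) = 79.
Using column 3: 86 + 92 + 98 + 99 + ? → (1,3) = 455 − 375 = 80.
Using column 5: 91 + 97 + 79 + 85 + ? → (3,5) = 455 − 352 = 103.
Using row 1: 94 + 102 + 80 + 91 + ? → (1,4) = 455 − 367 = 88.
Using row 3: 81 + 84 + 92 + 103 + ? → (3,4) = 455 − 360 = 95.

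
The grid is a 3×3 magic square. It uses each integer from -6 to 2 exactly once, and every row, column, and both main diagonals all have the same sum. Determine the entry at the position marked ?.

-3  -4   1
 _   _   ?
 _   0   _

-6

The entries are -6 through 2, which sum to -18, so each line sums to -18/3 = -6.
Column 2 needs -6; the known cells sum to -4, so (2,2) = -2.
Using main diagonal: -3 + (-2) + ? → (3,3) = -6 − (-5) = -1.
The remaining cell in anti-diagonal is (3,1) = -6 − (-1) = -5.
Column 1 needs -6; the known cells sum to -8, so (2,1) = 2.
The remaining cell in column 3 is (2,3) = -6 − 0 = -6.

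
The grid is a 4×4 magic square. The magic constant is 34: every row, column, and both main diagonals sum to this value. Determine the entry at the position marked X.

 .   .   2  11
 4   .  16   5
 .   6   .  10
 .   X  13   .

12

Using row 2: 4 + 16 + 5 + ? → (2,2) = 34 − 25 = 9.
Column 3: 2 + 16 + 13 + ? = 34, so (3,3) = 3.
From column 4, 34 − (11 + 5 + 10) gives (4,4) = 8.
The remaining cell in main diagonal is (1,1) = 34 − 20 = 14.
Anti-diagonal: 11 + 16 + 6 + ? = 34, so (4,1) = 1.
Using row 1: 14 + 2 + 11 + ? → (1,2) = 34 − 27 = 7.
Using row 3: 6 + 3 + 10 + ? → (3,1) = 34 − 19 = 15.
Using row 4: 1 + 13 + 8 + ? → (4,2) = 34 − 22 = 12.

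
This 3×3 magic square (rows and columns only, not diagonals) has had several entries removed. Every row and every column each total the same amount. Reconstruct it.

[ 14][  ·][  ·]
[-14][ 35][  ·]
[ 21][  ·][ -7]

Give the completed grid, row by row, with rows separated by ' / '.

Column 1 is already complete: 14 + -14 + 21 = 21, so that is the magic constant.
Row 2: -14 + 35 + ? = 21, so (2,3) = 0.
From row 3, 21 − (21 + (-7)) gives (3,2) = 7.
Column 2 needs 21; the known cells sum to 42, so (1,2) = -21.
Column 3 must total 21; the given cells sum to -7, so (1,3) = 28.

14 -21 28 / -14 35 0 / 21 7 -7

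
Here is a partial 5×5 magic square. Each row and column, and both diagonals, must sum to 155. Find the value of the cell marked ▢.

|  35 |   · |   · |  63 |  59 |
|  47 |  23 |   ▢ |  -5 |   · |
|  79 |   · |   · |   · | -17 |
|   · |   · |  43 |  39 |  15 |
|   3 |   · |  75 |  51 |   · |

19

Column 1 must total 155; the given cells sum to 164, so (4,1) = -9.
Using column 4: 63 + (-5) + 39 + 51 + ? → (3,4) = 155 − 148 = 7.
From row 4, 155 − (-9 + 43 + 39 + 15) gives (4,2) = 67.
Anti-diagonal must total 155; the given cells sum to 124, so (3,3) = 31.
Row 3 must total 155; the given cells sum to 100, so (3,2) = 55.
The remaining cell in main diagonal is (5,5) = 155 − 128 = 27.
The remaining cell in row 5 is (5,2) = 155 − 156 = -1.
From column 2, 155 − (23 + 55 + 67 + (-1)) gives (1,2) = 11.
From column 5, 155 − (59 + (-17) + 15 + 27) gives (2,5) = 71.
Row 1: 35 + 11 + 63 + 59 + ? = 155, so (1,3) = -13.
Row 2: 47 + 23 + (-5) + 71 + ? = 155, so (2,3) = 19.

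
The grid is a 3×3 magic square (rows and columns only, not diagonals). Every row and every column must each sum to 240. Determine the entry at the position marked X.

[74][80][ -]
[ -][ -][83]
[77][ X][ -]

92

Row 1: 74 + 80 + ? = 240, so (1,3) = 86.
Column 1 must total 240; the given cells sum to 151, so (2,1) = 89.
The remaining cell in column 3 is (3,3) = 240 − 169 = 71.
Using row 2: 89 + 83 + ? → (2,2) = 240 − 172 = 68.
Using row 3: 77 + 71 + ? → (3,2) = 240 − 148 = 92.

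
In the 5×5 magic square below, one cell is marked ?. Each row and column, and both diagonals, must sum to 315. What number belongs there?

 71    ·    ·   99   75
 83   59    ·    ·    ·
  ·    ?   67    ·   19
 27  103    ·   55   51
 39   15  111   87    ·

91

Row 4 needs 315; the known cells sum to 236, so (4,3) = 79.
From row 5, 315 − (39 + 15 + 111 + 87) gives (5,5) = 63.
Column 1 needs 315; the known cells sum to 220, so (3,1) = 95.
Using column 5: 75 + 19 + 51 + 63 + ? → (2,5) = 315 − 208 = 107.
From anti-diagonal, 315 − (75 + 67 + 103 + 39) gives (2,4) = 31.
Row 2: 83 + 59 + 31 + 107 + ? = 315, so (2,3) = 35.
The remaining cell in column 3 is (1,3) = 315 − 292 = 23.
Using column 4: 99 + 31 + 55 + 87 + ? → (3,4) = 315 − 272 = 43.
From row 1, 315 − (71 + 23 + 99 + 75) gives (1,2) = 47.
Row 3: 95 + 67 + 43 + 19 + ? = 315, so (3,2) = 91.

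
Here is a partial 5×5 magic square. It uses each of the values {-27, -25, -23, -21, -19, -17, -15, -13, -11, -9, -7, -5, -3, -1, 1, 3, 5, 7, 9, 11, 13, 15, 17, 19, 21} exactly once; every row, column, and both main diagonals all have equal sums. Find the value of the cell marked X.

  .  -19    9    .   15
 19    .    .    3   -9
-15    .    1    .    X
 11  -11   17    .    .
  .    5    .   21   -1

The 25 entries sum to -75, so each line sums to -75/5 = -15.
Using anti-diagonal: 15 + 3 + 1 + (-11) + ? → (5,1) = -15 − 8 = -23.
Row 5 must total -15; the given cells sum to 2, so (5,3) = -17.
Using column 1: 19 + (-15) + 11 + (-23) + ? → (1,1) = -15 − (-8) = -7.
Column 3: 9 + 1 + 17 + (-17) + ? = -15, so (2,3) = -25.
Using row 1: -7 + (-19) + 9 + 15 + ? → (1,4) = -15 − (-2) = -13.
The remaining cell in row 2 is (2,2) = -15 − (-12) = -3.
Column 2 must total -15; the given cells sum to -28, so (3,2) = 13.
Main diagonal: -7 + (-3) + 1 + (-1) + ? = -15, so (4,4) = -5.
Row 4 needs -15; the known cells sum to 12, so (4,5) = -27.
Using column 4: -13 + 3 + (-5) + 21 + ? → (3,4) = -15 − 6 = -21.
From column 5, -15 − (15 + (-9) + (-27) + (-1)) gives (3,5) = 7.

7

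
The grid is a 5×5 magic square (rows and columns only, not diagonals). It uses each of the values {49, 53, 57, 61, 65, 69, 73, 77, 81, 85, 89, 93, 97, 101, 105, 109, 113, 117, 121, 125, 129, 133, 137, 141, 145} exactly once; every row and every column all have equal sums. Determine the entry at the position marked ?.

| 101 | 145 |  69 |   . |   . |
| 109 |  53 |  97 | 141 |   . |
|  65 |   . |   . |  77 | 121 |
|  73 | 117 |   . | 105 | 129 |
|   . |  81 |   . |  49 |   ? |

The 25 entries sum to 2425, so each line sums to 2425/5 = 485.
From row 2, 485 − (109 + 53 + 97 + 141) gives (2,5) = 85.
Row 4 needs 485; the known cells sum to 424, so (4,3) = 61.
Using column 1: 101 + 109 + 65 + 73 + ? → (5,1) = 485 − 348 = 137.
Using column 2: 145 + 53 + 117 + 81 + ? → (3,2) = 485 − 396 = 89.
Column 4: 141 + 77 + 105 + 49 + ? = 485, so (1,4) = 113.
Row 1: 101 + 145 + 69 + 113 + ? = 485, so (1,5) = 57.
Row 3 must total 485; the given cells sum to 352, so (3,3) = 133.
Column 3 must total 485; the given cells sum to 360, so (5,3) = 125.
From column 5, 485 − (57 + 85 + 121 + 129) gives (5,5) = 93.

93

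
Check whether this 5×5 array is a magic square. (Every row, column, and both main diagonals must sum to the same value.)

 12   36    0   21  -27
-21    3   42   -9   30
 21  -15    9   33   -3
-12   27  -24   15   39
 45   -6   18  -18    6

Row 1: 12 + 36 + 0 + 21 + (-27) = 42.
Row 2: -21 + 3 + 42 + (-9) + 30 = 45.
Row 3: 21 + (-15) + 9 + 33 + (-3) = 45.
Row 4: -12 + 27 + (-24) + 15 + 39 = 45.
Row 5: 45 + (-6) + 18 + (-18) + 6 = 45.
Column 1: 12 + (-21) + 21 + (-12) + 45 = 45.
Column 2: 36 + 3 + (-15) + 27 + (-6) = 45.
Column 3: 0 + 42 + 9 + (-24) + 18 = 45.
Column 4: 21 + (-9) + 33 + 15 + (-18) = 42.
Column 5: -27 + 30 + (-3) + 39 + 6 = 45.
Main diagonal: 12 + 3 + 9 + 15 + 6 = 45.
Anti-diagonal: -27 + (-9) + 9 + 27 + 45 = 45.

No — row 1 sums to 42 but column 5 sums to 45.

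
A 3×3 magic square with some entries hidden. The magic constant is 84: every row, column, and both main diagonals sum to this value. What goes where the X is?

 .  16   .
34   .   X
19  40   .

22

The remaining cell in row 3 is (3,3) = 84 − 59 = 25.
Column 1 needs 84; the known cells sum to 53, so (1,1) = 31.
Column 2 needs 84; the known cells sum to 56, so (2,2) = 28.
The remaining cell in anti-diagonal is (1,3) = 84 − 47 = 37.
Row 2: 34 + 28 + ? = 84, so (2,3) = 22.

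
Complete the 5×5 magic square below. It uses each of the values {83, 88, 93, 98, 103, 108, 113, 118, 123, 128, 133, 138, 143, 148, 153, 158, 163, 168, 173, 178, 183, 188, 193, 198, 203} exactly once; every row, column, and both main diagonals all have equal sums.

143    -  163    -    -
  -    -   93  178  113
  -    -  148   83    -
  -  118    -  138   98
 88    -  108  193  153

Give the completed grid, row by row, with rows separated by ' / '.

The 25 entries sum to 3575, so each line sums to 3575/5 = 715.
Using row 5: 88 + 108 + 193 + 153 + ? → (5,2) = 715 − 542 = 173.
Column 3: 163 + 93 + 148 + 108 + ? = 715, so (4,3) = 203.
Column 4: 178 + 83 + 138 + 193 + ? = 715, so (1,4) = 123.
Main diagonal: 143 + 148 + 138 + 153 + ? = 715, so (2,2) = 133.
The remaining cell in anti-diagonal is (1,5) = 715 − 532 = 183.
Row 1 needs 715; the known cells sum to 612, so (1,2) = 103.
Row 2 must total 715; the given cells sum to 517, so (2,1) = 198.
Using row 4: 118 + 203 + 138 + 98 + ? → (4,1) = 715 − 557 = 158.
From column 1, 715 − (143 + 198 + 158 + 88) gives (3,1) = 128.
Column 2 needs 715; the known cells sum to 527, so (3,2) = 188.
Using column 5: 183 + 113 + 98 + 153 + ? → (3,5) = 715 − 547 = 168.

143 103 163 123 183 / 198 133 93 178 113 / 128 188 148 83 168 / 158 118 203 138 98 / 88 173 108 193 153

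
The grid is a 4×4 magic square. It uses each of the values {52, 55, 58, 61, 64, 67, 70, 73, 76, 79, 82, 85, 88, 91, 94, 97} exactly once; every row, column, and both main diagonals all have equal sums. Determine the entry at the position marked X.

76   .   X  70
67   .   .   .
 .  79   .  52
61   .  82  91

The 16 entries sum to 1192, so each line sums to 1192/4 = 298.
The remaining cell in row 4 is (4,2) = 298 − 234 = 64.
Column 1 must total 298; the given cells sum to 204, so (3,1) = 94.
Using column 4: 70 + 52 + 91 + ? → (2,4) = 298 − 213 = 85.
Anti-diagonal: 70 + 79 + 61 + ? = 298, so (2,3) = 88.
From row 2, 298 − (67 + 88 + 85) gives (2,2) = 58.
From row 3, 298 − (94 + 79 + 52) gives (3,3) = 73.
Using column 2: 58 + 79 + 64 + ? → (1,2) = 298 − 201 = 97.
Column 3 needs 298; the known cells sum to 243, so (1,3) = 55.

55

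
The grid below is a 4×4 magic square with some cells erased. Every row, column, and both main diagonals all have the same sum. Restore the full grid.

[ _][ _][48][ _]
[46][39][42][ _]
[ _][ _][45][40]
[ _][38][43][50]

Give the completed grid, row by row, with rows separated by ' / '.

44 49 48 37 / 46 39 42 51 / 41 52 45 40 / 47 38 43 50

Column 3 is already complete: 48 + 42 + 45 + 43 = 178, so that is the magic constant.
Using row 2: 46 + 39 + 42 + ? → (2,4) = 178 − 127 = 51.
Row 4: 38 + 43 + 50 + ? = 178, so (4,1) = 47.
Column 4: 51 + 40 + 50 + ? = 178, so (1,4) = 37.
The remaining cell in main diagonal is (1,1) = 178 − 134 = 44.
From anti-diagonal, 178 − (37 + 42 + 47) gives (3,2) = 52.
Row 1 must total 178; the given cells sum to 129, so (1,2) = 49.
Row 3 needs 178; the known cells sum to 137, so (3,1) = 41.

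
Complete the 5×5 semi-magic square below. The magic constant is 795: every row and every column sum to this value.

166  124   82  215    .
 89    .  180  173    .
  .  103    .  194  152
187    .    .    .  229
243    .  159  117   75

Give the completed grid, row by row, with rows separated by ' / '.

166 124 82 215 208 / 89 222 180 173 131 / 110 103 236 194 152 / 187 145 138 96 229 / 243 201 159 117 75

The remaining cell in row 1 is (1,5) = 795 − 587 = 208.
Using row 5: 243 + 159 + 117 + 75 + ? → (5,2) = 795 − 594 = 201.
Column 1 needs 795; the known cells sum to 685, so (3,1) = 110.
From column 4, 795 − (215 + 173 + 194 + 117) gives (4,4) = 96.
From column 5, 795 − (208 + 152 + 229 + 75) gives (2,5) = 131.
Row 2 needs 795; the known cells sum to 573, so (2,2) = 222.
Row 3 must total 795; the given cells sum to 559, so (3,3) = 236.
The remaining cell in column 2 is (4,2) = 795 − 650 = 145.
Column 3: 82 + 180 + 236 + 159 + ? = 795, so (4,3) = 138.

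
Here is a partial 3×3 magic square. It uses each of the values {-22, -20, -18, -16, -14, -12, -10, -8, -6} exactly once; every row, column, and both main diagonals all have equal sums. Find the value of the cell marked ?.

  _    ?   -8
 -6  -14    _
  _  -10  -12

-18

The 9 entries sum to -126, so each line sums to -126/3 = -42.
Row 2: -6 + (-14) + ? = -42, so (2,3) = -22.
The remaining cell in row 3 is (3,1) = -42 − (-22) = -20.
Column 1: -6 + (-20) + ? = -42, so (1,1) = -16.
The remaining cell in column 2 is (1,2) = -42 − (-24) = -18.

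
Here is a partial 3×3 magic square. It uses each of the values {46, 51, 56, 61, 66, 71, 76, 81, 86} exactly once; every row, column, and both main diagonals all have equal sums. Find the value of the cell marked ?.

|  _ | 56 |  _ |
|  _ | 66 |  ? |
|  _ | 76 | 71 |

46

The 9 entries sum to 594, so each line sums to 594/3 = 198.
The remaining cell in row 3 is (3,1) = 198 − 147 = 51.
The remaining cell in main diagonal is (1,1) = 198 − 137 = 61.
Anti-diagonal needs 198; the known cells sum to 117, so (1,3) = 81.
From column 1, 198 − (61 + 51) gives (2,1) = 86.
Using column 3: 81 + 71 + ? → (2,3) = 198 − 152 = 46.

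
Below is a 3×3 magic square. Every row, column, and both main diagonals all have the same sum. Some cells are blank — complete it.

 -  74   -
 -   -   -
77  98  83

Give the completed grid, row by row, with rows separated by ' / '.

89 74 95 / 92 86 80 / 77 98 83

Row 3 is already complete: 77 + 98 + 83 = 258, so that is the magic constant.
Column 2: 74 + 98 + ? = 258, so (2,2) = 86.
Using main diagonal: 86 + 83 + ? → (1,1) = 258 − 169 = 89.
Using anti-diagonal: 86 + 77 + ? → (1,3) = 258 − 163 = 95.
The remaining cell in column 1 is (2,1) = 258 − 166 = 92.
Column 3: 95 + 83 + ? = 258, so (2,3) = 80.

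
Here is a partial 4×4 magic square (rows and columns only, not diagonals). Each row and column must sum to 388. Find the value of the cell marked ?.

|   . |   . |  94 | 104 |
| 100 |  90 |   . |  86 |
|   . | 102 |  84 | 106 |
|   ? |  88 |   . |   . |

110

Row 2 needs 388; the known cells sum to 276, so (2,3) = 112.
Row 3 must total 388; the given cells sum to 292, so (3,1) = 96.
Column 2 needs 388; the known cells sum to 280, so (1,2) = 108.
The remaining cell in column 3 is (4,3) = 388 − 290 = 98.
Column 4: 104 + 86 + 106 + ? = 388, so (4,4) = 92.
From row 1, 388 − (108 + 94 + 104) gives (1,1) = 82.
From row 4, 388 − (88 + 98 + 92) gives (4,1) = 110.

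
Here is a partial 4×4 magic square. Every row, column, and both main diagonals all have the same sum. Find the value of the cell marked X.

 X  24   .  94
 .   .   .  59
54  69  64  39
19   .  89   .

79

Row 3 is complete and sums to 226; that is the magic constant.
Column 4 must total 226; the given cells sum to 192, so (4,4) = 34.
Anti-diagonal: 94 + 69 + 19 + ? = 226, so (2,3) = 44.
Row 4 needs 226; the known cells sum to 142, so (4,2) = 84.
From column 2, 226 − (24 + 69 + 84) gives (2,2) = 49.
Using column 3: 44 + 64 + 89 + ? → (1,3) = 226 − 197 = 29.
Using main diagonal: 49 + 64 + 34 + ? → (1,1) = 226 − 147 = 79.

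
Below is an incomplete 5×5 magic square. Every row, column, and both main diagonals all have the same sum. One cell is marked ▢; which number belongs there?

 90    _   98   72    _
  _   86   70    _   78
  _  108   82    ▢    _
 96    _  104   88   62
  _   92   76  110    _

66

Column 3 is complete and sums to 430; that is the magic constant.
Row 4 must total 430; the given cells sum to 350, so (4,2) = 80.
From column 2, 430 − (86 + 108 + 80 + 92) gives (1,2) = 64.
From main diagonal, 430 − (90 + 86 + 82 + 88) gives (5,5) = 84.
The remaining cell in row 1 is (1,5) = 430 − 324 = 106.
Row 5: 92 + 76 + 110 + 84 + ? = 430, so (5,1) = 68.
Column 5 must total 430; the given cells sum to 330, so (3,5) = 100.
From anti-diagonal, 430 − (106 + 82 + 80 + 68) gives (2,4) = 94.
From row 2, 430 − (86 + 70 + 94 + 78) gives (2,1) = 102.
The remaining cell in column 1 is (3,1) = 430 − 356 = 74.
Using column 4: 72 + 94 + 88 + 110 + ? → (3,4) = 430 − 364 = 66.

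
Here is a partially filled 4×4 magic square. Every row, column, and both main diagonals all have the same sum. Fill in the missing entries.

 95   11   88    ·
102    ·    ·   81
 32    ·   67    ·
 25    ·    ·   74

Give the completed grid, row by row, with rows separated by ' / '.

Column 1 is already complete: 95 + 102 + 32 + 25 = 254, so that is the magic constant.
From row 1, 254 − (95 + 11 + 88) gives (1,4) = 60.
Using column 4: 60 + 81 + 74 + ? → (3,4) = 254 − 215 = 39.
Main diagonal must total 254; the given cells sum to 236, so (2,2) = 18.
Row 2 needs 254; the known cells sum to 201, so (2,3) = 53.
Row 3 must total 254; the given cells sum to 138, so (3,2) = 116.
Column 2 must total 254; the given cells sum to 145, so (4,2) = 109.
Column 3: 88 + 53 + 67 + ? = 254, so (4,3) = 46.

95 11 88 60 / 102 18 53 81 / 32 116 67 39 / 25 109 46 74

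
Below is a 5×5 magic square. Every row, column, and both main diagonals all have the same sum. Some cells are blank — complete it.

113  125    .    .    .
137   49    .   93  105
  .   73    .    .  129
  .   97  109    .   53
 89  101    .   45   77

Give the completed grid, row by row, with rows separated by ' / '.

Column 2 is already complete: 125 + 49 + 73 + 97 + 101 = 445, so that is the magic constant.
Row 2: 137 + 49 + 93 + 105 + ? = 445, so (2,3) = 61.
Row 5 must total 445; the given cells sum to 312, so (5,3) = 133.
Column 5: 105 + 129 + 53 + 77 + ? = 445, so (1,5) = 81.
Using anti-diagonal: 81 + 93 + 97 + 89 + ? → (3,3) = 445 − 360 = 85.
Column 3 must total 445; the given cells sum to 388, so (1,3) = 57.
From main diagonal, 445 − (113 + 49 + 85 + 77) gives (4,4) = 121.
The remaining cell in row 1 is (1,4) = 445 − 376 = 69.
Row 4: 97 + 109 + 121 + 53 + ? = 445, so (4,1) = 65.
Column 1: 113 + 137 + 65 + 89 + ? = 445, so (3,1) = 41.
Column 4 needs 445; the known cells sum to 328, so (3,4) = 117.

113 125 57 69 81 / 137 49 61 93 105 / 41 73 85 117 129 / 65 97 109 121 53 / 89 101 133 45 77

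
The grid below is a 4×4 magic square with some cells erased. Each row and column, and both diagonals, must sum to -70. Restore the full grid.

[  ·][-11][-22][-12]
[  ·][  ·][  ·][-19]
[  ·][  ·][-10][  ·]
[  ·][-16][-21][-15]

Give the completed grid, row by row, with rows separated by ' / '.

Row 1 needs -70; the known cells sum to -45, so (1,1) = -25.
Row 4 must total -70; the given cells sum to -52, so (4,1) = -18.
Using column 3: -22 + (-10) + (-21) + ? → (2,3) = -70 − (-53) = -17.
From column 4, -70 − (-12 + (-19) + (-15)) gives (3,4) = -24.
From main diagonal, -70 − (-25 + (-10) + (-15)) gives (2,2) = -20.
Anti-diagonal needs -70; the known cells sum to -47, so (3,2) = -23.
Using row 2: -20 + (-17) + (-19) + ? → (2,1) = -70 − (-56) = -14.
Row 3: -23 + (-10) + (-24) + ? = -70, so (3,1) = -13.

-25 -11 -22 -12 / -14 -20 -17 -19 / -13 -23 -10 -24 / -18 -16 -21 -15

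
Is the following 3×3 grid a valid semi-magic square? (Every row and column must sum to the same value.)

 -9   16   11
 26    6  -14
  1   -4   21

Yes

Row 1: -9 + 16 + 11 = 18.
Row 2: 26 + 6 + (-14) = 18.
Row 3: 1 + (-4) + 21 = 18.
Column 1: -9 + 26 + 1 = 18.
Column 2: 16 + 6 + (-4) = 18.
Column 3: 11 + (-14) + 21 = 18.
All lines sum to 18.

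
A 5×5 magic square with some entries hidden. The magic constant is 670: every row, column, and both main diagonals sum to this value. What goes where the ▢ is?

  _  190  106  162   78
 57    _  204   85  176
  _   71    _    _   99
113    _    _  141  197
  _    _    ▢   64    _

From row 1, 670 − (190 + 106 + 162 + 78) gives (1,1) = 134.
Row 2: 57 + 204 + 85 + 176 + ? = 670, so (2,2) = 148.
Column 4 must total 670; the given cells sum to 452, so (3,4) = 218.
Using column 5: 78 + 176 + 99 + 197 + ? → (5,5) = 670 − 550 = 120.
Main diagonal: 134 + 148 + 141 + 120 + ? = 670, so (3,3) = 127.
Row 3 needs 670; the known cells sum to 515, so (3,1) = 155.
Using column 1: 134 + 57 + 155 + 113 + ? → (5,1) = 670 − 459 = 211.
Anti-diagonal: 78 + 85 + 127 + 211 + ? = 670, so (4,2) = 169.
Using row 4: 113 + 169 + 141 + 197 + ? → (4,3) = 670 − 620 = 50.
Using column 2: 190 + 148 + 71 + 169 + ? → (5,2) = 670 − 578 = 92.
Column 3 needs 670; the known cells sum to 487, so (5,3) = 183.

183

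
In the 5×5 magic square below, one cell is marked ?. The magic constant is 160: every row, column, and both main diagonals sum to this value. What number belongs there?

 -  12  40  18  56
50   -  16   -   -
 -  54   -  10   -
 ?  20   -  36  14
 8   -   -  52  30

42

From row 1, 160 − (12 + 40 + 18 + 56) gives (1,1) = 34.
From column 4, 160 − (18 + 10 + 36 + 52) gives (2,4) = 44.
The remaining cell in anti-diagonal is (3,3) = 160 − 128 = 32.
The remaining cell in main diagonal is (2,2) = 160 − 132 = 28.
Row 2 must total 160; the given cells sum to 138, so (2,5) = 22.
Column 2 must total 160; the given cells sum to 114, so (5,2) = 46.
Column 5 must total 160; the given cells sum to 122, so (3,5) = 38.
From row 3, 160 − (54 + 32 + 10 + 38) gives (3,1) = 26.
Row 5: 8 + 46 + 52 + 30 + ? = 160, so (5,3) = 24.
From column 1, 160 − (34 + 50 + 26 + 8) gives (4,1) = 42.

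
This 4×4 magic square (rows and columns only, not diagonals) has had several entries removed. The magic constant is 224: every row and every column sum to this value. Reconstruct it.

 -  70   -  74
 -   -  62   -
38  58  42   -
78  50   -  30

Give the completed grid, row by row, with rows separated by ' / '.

Row 3: 38 + 58 + 42 + ? = 224, so (3,4) = 86.
From row 4, 224 − (78 + 50 + 30) gives (4,3) = 66.
The remaining cell in column 2 is (2,2) = 224 − 178 = 46.
Column 3 needs 224; the known cells sum to 170, so (1,3) = 54.
Column 4 must total 224; the given cells sum to 190, so (2,4) = 34.
Using row 1: 70 + 54 + 74 + ? → (1,1) = 224 − 198 = 26.
Row 2 needs 224; the known cells sum to 142, so (2,1) = 82.

26 70 54 74 / 82 46 62 34 / 38 58 42 86 / 78 50 66 30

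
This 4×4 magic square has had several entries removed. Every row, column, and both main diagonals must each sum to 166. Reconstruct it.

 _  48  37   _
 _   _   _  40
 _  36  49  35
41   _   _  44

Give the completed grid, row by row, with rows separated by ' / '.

34 48 37 47 / 45 39 42 40 / 46 36 49 35 / 41 43 38 44

From row 3, 166 − (36 + 49 + 35) gives (3,1) = 46.
From column 4, 166 − (40 + 35 + 44) gives (1,4) = 47.
The remaining cell in anti-diagonal is (2,3) = 166 − 124 = 42.
The remaining cell in row 1 is (1,1) = 166 − 132 = 34.
Using column 1: 34 + 46 + 41 + ? → (2,1) = 166 − 121 = 45.
Column 3 needs 166; the known cells sum to 128, so (4,3) = 38.
The remaining cell in main diagonal is (2,2) = 166 − 127 = 39.
From row 4, 166 − (41 + 38 + 44) gives (4,2) = 43.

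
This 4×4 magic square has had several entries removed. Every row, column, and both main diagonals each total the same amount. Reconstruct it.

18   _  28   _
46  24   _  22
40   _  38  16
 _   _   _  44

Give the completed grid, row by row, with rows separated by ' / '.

18 36 28 42 / 46 24 32 22 / 40 30 38 16 / 20 34 26 44

Main diagonal is already complete: 18 + 24 + 38 + 44 = 124, so that is the magic constant.
Row 2 must total 124; the given cells sum to 92, so (2,3) = 32.
The remaining cell in row 3 is (3,2) = 124 − 94 = 30.
Column 1 must total 124; the given cells sum to 104, so (4,1) = 20.
Column 3 must total 124; the given cells sum to 98, so (4,3) = 26.
From column 4, 124 − (22 + 16 + 44) gives (1,4) = 42.
Row 1 must total 124; the given cells sum to 88, so (1,2) = 36.
Using row 4: 20 + 26 + 44 + ? → (4,2) = 124 − 90 = 34.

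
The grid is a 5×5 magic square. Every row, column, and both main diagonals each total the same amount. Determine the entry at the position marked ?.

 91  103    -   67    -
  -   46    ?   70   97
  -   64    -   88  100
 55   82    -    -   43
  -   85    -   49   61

Column 2 is complete and sums to 380; that is the magic constant.
Column 4 must total 380; the given cells sum to 274, so (4,4) = 106.
From column 5, 380 − (97 + 100 + 43 + 61) gives (1,5) = 79.
Main diagonal: 91 + 46 + 106 + 61 + ? = 380, so (3,3) = 76.
The remaining cell in anti-diagonal is (5,1) = 380 − 307 = 73.
Row 1 needs 380; the known cells sum to 340, so (1,3) = 40.
The remaining cell in row 3 is (3,1) = 380 − 328 = 52.
Using row 4: 55 + 82 + 106 + 43 + ? → (4,3) = 380 − 286 = 94.
Row 5 needs 380; the known cells sum to 268, so (5,3) = 112.
Column 1 needs 380; the known cells sum to 271, so (2,1) = 109.
Column 3 needs 380; the known cells sum to 322, so (2,3) = 58.

58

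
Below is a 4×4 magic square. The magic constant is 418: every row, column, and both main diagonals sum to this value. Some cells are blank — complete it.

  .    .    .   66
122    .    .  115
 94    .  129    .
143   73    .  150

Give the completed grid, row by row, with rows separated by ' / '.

59 157 136 66 / 122 80 101 115 / 94 108 129 87 / 143 73 52 150

Row 4 must total 418; the given cells sum to 366, so (4,3) = 52.
Using column 1: 122 + 94 + 143 + ? → (1,1) = 418 − 359 = 59.
Using column 4: 66 + 115 + 150 + ? → (3,4) = 418 − 331 = 87.
Main diagonal needs 418; the known cells sum to 338, so (2,2) = 80.
From row 2, 418 − (122 + 80 + 115) gives (2,3) = 101.
Row 3: 94 + 129 + 87 + ? = 418, so (3,2) = 108.
Column 2: 80 + 108 + 73 + ? = 418, so (1,2) = 157.
Column 3: 101 + 129 + 52 + ? = 418, so (1,3) = 136.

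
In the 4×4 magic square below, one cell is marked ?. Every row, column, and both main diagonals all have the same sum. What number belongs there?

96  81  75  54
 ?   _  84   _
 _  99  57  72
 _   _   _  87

63

Row 1 is complete and sums to 306; that is the magic constant.
From row 3, 306 − (99 + 57 + 72) gives (3,1) = 78.
Using column 3: 75 + 84 + 57 + ? → (4,3) = 306 − 216 = 90.
Using column 4: 54 + 72 + 87 + ? → (2,4) = 306 − 213 = 93.
The remaining cell in main diagonal is (2,2) = 306 − 240 = 66.
The remaining cell in anti-diagonal is (4,1) = 306 − 237 = 69.
The remaining cell in row 2 is (2,1) = 306 − 243 = 63.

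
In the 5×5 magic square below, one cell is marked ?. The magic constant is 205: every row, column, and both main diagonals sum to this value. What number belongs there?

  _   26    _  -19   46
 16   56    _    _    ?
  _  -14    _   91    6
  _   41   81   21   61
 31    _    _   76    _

Row 4 needs 205; the known cells sum to 204, so (4,1) = 1.
From column 2, 205 − (26 + 56 + (-14) + 41) gives (5,2) = 96.
Column 4: -19 + 91 + 21 + 76 + ? = 205, so (2,4) = 36.
From anti-diagonal, 205 − (46 + 36 + 41 + 31) gives (3,3) = 51.
Row 3 must total 205; the given cells sum to 134, so (3,1) = 71.
Using column 1: 16 + 71 + 1 + 31 + ? → (1,1) = 205 − 119 = 86.
The remaining cell in main diagonal is (5,5) = 205 − 214 = -9.
Row 1 must total 205; the given cells sum to 139, so (1,3) = 66.
Using row 5: 31 + 96 + 76 + (-9) + ? → (5,3) = 205 − 194 = 11.
Column 3 needs 205; the known cells sum to 209, so (2,3) = -4.
Column 5: 46 + 6 + 61 + (-9) + ? = 205, so (2,5) = 101.

101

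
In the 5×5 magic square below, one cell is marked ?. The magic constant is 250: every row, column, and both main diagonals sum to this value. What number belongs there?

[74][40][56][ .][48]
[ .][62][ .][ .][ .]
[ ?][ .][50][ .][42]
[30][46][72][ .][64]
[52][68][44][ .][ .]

Row 1: 74 + 40 + 56 + 48 + ? = 250, so (1,4) = 32.
Using row 4: 30 + 46 + 72 + 64 + ? → (4,4) = 250 − 212 = 38.
Using column 2: 40 + 62 + 46 + 68 + ? → (3,2) = 250 − 216 = 34.
Using column 3: 56 + 50 + 72 + 44 + ? → (2,3) = 250 − 222 = 28.
Main diagonal needs 250; the known cells sum to 224, so (5,5) = 26.
Anti-diagonal: 48 + 50 + 46 + 52 + ? = 250, so (2,4) = 54.
From row 5, 250 − (52 + 68 + 44 + 26) gives (5,4) = 60.
From column 4, 250 − (32 + 54 + 38 + 60) gives (3,4) = 66.
Column 5 must total 250; the given cells sum to 180, so (2,5) = 70.
Row 2 needs 250; the known cells sum to 214, so (2,1) = 36.
Row 3 must total 250; the given cells sum to 192, so (3,1) = 58.

58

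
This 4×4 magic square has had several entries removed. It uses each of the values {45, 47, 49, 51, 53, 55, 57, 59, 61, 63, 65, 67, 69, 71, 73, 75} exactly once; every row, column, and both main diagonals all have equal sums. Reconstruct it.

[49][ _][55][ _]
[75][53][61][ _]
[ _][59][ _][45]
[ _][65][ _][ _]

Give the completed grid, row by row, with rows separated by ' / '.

The 16 entries sum to 960, so each line sums to 960/4 = 240.
Row 2: 75 + 53 + 61 + ? = 240, so (2,4) = 51.
Column 2: 53 + 59 + 65 + ? = 240, so (1,2) = 63.
The remaining cell in row 1 is (1,4) = 240 − 167 = 73.
The remaining cell in column 4 is (4,4) = 240 − 169 = 71.
Main diagonal must total 240; the given cells sum to 173, so (3,3) = 67.
The remaining cell in anti-diagonal is (4,1) = 240 − 193 = 47.
Row 3 needs 240; the known cells sum to 171, so (3,1) = 69.
Row 4: 47 + 65 + 71 + ? = 240, so (4,3) = 57.

49 63 55 73 / 75 53 61 51 / 69 59 67 45 / 47 65 57 71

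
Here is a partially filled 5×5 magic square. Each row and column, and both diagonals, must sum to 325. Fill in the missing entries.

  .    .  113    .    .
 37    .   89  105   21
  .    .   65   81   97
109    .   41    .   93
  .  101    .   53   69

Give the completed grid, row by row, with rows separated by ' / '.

From row 2, 325 − (37 + 89 + 105 + 21) gives (2,2) = 73.
The remaining cell in column 3 is (5,3) = 325 − 308 = 17.
Column 5: 21 + 97 + 93 + 69 + ? = 325, so (1,5) = 45.
Using row 5: 101 + 17 + 53 + 69 + ? → (5,1) = 325 − 240 = 85.
From anti-diagonal, 325 − (45 + 105 + 65 + 85) gives (4,2) = 25.
The remaining cell in row 4 is (4,4) = 325 − 268 = 57.
Column 4 needs 325; the known cells sum to 296, so (1,4) = 29.
The remaining cell in main diagonal is (1,1) = 325 − 264 = 61.
From row 1, 325 − (61 + 113 + 29 + 45) gives (1,2) = 77.
Column 1: 61 + 37 + 109 + 85 + ? = 325, so (3,1) = 33.
Using column 2: 77 + 73 + 25 + 101 + ? → (3,2) = 325 − 276 = 49.

61 77 113 29 45 / 37 73 89 105 21 / 33 49 65 81 97 / 109 25 41 57 93 / 85 101 17 53 69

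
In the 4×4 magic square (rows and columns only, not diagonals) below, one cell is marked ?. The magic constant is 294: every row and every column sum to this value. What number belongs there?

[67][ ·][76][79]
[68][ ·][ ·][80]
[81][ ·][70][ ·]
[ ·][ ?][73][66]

77

The remaining cell in row 1 is (1,2) = 294 − 222 = 72.
Column 1: 67 + 68 + 81 + ? = 294, so (4,1) = 78.
Column 3 needs 294; the known cells sum to 219, so (2,3) = 75.
From column 4, 294 − (79 + 80 + 66) gives (3,4) = 69.
The remaining cell in row 2 is (2,2) = 294 − 223 = 71.
Row 3: 81 + 70 + 69 + ? = 294, so (3,2) = 74.
Row 4 needs 294; the known cells sum to 217, so (4,2) = 77.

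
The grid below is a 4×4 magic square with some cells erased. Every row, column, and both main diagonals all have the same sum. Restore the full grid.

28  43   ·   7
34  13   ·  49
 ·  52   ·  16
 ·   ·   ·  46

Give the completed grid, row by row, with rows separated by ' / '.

28 43 40 7 / 34 13 22 49 / 19 52 31 16 / 37 10 25 46

Column 4 is already complete: 7 + 49 + 16 + 46 = 118, so that is the magic constant.
The remaining cell in row 1 is (1,3) = 118 − 78 = 40.
Row 2 must total 118; the given cells sum to 96, so (2,3) = 22.
The remaining cell in column 2 is (4,2) = 118 − 108 = 10.
The remaining cell in main diagonal is (3,3) = 118 − 87 = 31.
Anti-diagonal needs 118; the known cells sum to 81, so (4,1) = 37.
Row 3 must total 118; the given cells sum to 99, so (3,1) = 19.
Using row 4: 37 + 10 + 46 + ? → (4,3) = 118 − 93 = 25.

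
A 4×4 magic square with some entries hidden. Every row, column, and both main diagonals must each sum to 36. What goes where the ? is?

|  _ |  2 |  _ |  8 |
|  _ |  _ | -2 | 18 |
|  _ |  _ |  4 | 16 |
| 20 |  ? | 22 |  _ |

0

Column 3 must total 36; the given cells sum to 24, so (1,3) = 12.
Column 4 must total 36; the given cells sum to 42, so (4,4) = -6.
Anti-diagonal must total 36; the given cells sum to 26, so (3,2) = 10.
Row 1: 2 + 12 + 8 + ? = 36, so (1,1) = 14.
Using row 3: 10 + 4 + 16 + ? → (3,1) = 36 − 30 = 6.
The remaining cell in row 4 is (4,2) = 36 − 36 = 0.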